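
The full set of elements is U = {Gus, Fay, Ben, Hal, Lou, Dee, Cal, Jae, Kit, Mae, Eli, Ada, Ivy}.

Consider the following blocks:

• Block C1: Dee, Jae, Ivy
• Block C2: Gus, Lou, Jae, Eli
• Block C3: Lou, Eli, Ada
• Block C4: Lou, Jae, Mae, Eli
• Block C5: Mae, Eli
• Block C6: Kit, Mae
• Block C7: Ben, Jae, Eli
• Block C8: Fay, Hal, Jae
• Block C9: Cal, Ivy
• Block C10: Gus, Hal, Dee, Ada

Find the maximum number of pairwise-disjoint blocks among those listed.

C6, C7, C9, C10 are pairwise disjoint (C6={Kit,Mae}; C7={Ben,Jae,Eli}; C9={Cal,Ivy}; C10={Gus,Hal,Dee,Ada}).
Every remaining block overlaps one of these, and no 5 of the listed blocks are pairwise disjoint, so 4 is the maximum.

4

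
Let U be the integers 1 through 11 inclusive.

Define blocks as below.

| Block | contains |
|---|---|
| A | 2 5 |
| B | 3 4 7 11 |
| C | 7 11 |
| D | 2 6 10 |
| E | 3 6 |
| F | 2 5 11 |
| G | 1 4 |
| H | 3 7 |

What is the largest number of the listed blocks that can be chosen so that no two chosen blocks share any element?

4

A, C, E, G are pairwise disjoint (A={2,5}; C={7,11}; E={3,6}; G={1,4}).
Every remaining block overlaps one of these, and no 5 of the listed blocks are pairwise disjoint, so 4 is the maximum.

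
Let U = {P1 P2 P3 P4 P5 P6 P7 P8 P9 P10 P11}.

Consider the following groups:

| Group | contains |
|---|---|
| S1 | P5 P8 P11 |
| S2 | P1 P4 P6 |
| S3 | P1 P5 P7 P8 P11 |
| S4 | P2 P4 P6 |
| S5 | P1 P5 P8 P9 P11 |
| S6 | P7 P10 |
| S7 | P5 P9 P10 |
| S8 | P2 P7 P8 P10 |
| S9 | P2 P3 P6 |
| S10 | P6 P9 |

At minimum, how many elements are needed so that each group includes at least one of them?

Take H = {P5, P6, P7}. Each listed group contains at least one of these, so H is a hitting set of size 3.
The groups S1, S6, S10 are pairwise disjoint, so any hitting set needs a separate element for each — at least 3. Hence 3 is optimal.

3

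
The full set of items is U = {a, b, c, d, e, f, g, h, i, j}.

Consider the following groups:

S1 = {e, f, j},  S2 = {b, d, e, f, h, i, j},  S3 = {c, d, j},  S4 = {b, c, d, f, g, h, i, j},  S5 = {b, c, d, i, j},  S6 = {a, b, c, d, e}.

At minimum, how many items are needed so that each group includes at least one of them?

Take T = {c, f}. Each listed group contains at least one of these, so T is a hitting set of size 2.
No single item lies in every group, so at least 2 are needed and 2 is optimal.

2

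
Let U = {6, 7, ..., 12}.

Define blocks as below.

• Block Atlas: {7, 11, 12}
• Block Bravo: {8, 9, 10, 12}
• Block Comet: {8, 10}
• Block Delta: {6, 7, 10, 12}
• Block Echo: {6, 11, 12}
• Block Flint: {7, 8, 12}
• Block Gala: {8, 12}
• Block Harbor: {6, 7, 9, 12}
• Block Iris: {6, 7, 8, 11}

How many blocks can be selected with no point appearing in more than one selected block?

Comet, Echo are pairwise disjoint (Comet={8,10}; Echo={6,11,12}).
Every remaining block overlaps one of these, and no 3 of the listed blocks are pairwise disjoint, so 2 is the maximum.

2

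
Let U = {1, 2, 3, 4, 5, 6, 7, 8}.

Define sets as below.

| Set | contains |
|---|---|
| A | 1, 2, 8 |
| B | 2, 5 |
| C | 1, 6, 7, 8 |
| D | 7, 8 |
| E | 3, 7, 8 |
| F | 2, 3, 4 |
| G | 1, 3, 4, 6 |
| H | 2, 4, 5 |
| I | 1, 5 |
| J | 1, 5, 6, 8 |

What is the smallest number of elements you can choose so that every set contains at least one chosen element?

T = {1, 2, 8} meets every set (each contains at least one member of T), and |T| = 3.
The sets D, F, I are pairwise disjoint, so any hitting set needs a separate element for each — at least 3. Hence 3 is optimal.

3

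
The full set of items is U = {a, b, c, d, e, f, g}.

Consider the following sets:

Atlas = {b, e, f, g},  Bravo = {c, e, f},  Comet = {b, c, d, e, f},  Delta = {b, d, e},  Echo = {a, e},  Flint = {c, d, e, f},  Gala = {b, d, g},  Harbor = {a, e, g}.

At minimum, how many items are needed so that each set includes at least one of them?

2

H = {e, g} meets every set (each contains at least one member of H), and |H| = 2.
The sets Echo, Gala are pairwise disjoint, so any hitting set needs a separate item for each — at least 2. Hence 2 is optimal.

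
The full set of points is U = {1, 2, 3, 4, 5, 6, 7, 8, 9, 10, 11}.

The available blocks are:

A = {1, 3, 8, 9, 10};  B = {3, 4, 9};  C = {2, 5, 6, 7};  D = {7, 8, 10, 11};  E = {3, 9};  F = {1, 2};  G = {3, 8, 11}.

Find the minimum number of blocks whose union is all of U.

A, B, C, and D cover everything between them: the union {1, 2, 3, 4, 5, 6, 7, 8, 9, 10, 11} is all of U.
No 3 of the 7 blocks cover everything (all 35 combinations miss at least one point), so 4 is optimal.

4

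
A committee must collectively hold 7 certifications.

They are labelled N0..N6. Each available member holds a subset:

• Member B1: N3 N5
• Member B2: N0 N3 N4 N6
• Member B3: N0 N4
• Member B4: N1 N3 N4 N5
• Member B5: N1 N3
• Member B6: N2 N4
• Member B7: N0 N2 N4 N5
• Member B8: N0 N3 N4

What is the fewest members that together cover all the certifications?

Take {B2, B5, B7}. Their union is {N0, N1, N2, N3, N4, N5, N6}, which is all 7 certifications.
Only B2 contains N6, so B2 is forced; the remaining 3 certifications need at least 2 more members (each remaining member adds at most 2) — so at least 3 members are needed, and 3 is optimal.

3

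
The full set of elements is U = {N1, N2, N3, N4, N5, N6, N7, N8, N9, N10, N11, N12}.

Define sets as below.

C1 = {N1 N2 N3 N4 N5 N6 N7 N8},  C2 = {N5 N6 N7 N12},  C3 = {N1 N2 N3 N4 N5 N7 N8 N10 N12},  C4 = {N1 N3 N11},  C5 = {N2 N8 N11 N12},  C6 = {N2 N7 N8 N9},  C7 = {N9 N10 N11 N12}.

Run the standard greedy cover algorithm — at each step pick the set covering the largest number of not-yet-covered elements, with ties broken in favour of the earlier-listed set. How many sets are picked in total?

Greedy: pick C3 (covers 9 new) → pick C7 (covers 2 new) → pick C1 (covers 1 new). Total picks: 3.
(The true minimum cover uses only 2 sets, so greedy is not optimal here.)

3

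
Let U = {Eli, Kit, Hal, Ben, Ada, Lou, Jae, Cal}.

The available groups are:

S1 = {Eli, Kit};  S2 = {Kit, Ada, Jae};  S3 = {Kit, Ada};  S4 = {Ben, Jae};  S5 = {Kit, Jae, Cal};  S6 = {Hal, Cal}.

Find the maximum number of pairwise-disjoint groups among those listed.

S3, S4, S6 are pairwise disjoint (S3={Kit,Ada}; S4={Ben,Jae}; S6={Hal,Cal}).
Every remaining group overlaps one of these, and no 4 of the listed groups are pairwise disjoint, so 3 is the maximum.

3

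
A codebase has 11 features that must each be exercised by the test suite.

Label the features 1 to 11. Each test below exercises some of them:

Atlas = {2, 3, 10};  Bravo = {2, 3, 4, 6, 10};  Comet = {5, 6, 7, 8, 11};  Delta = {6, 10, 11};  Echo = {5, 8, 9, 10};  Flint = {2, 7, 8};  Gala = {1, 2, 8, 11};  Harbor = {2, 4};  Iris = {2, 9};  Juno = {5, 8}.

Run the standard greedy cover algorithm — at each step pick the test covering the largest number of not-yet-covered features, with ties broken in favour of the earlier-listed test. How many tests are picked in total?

4

Greedy: pick Bravo (covers 5 new) → pick Comet (covers 4 new) → pick Echo (covers 1 new) → pick Gala (covers 1 new). Total picks: 4.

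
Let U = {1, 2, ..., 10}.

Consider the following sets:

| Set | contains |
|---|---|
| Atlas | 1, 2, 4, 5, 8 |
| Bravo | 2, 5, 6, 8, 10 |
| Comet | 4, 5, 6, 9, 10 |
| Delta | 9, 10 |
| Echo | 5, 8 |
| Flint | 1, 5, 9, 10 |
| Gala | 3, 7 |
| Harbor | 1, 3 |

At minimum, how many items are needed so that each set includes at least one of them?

The 3 items {3, 8, 10} hit every set.
The sets Delta, Echo, Gala are pairwise disjoint, so any hitting set needs a separate item for each — at least 3. Hence 3 is optimal.

3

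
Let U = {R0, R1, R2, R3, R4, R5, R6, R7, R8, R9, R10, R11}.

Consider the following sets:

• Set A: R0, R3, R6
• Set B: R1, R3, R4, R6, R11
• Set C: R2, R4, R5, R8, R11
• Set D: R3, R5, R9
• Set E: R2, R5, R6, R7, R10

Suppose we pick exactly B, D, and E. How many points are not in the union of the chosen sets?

2

Union of B, D, E = {R1, R2, R3, R4, R5, R6, R7, R9, R10, R11}.
Not covered: R0, R8 — 2 points.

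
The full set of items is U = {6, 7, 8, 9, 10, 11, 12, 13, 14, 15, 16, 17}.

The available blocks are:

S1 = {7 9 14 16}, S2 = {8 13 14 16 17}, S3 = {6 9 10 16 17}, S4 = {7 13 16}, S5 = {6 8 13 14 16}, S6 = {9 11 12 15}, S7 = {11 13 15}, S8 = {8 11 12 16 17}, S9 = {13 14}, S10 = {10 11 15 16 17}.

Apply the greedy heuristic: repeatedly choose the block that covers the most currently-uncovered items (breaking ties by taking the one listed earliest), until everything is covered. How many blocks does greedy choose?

4

Greedy: pick S2 (covers 5 new) → pick S6 (covers 4 new) → pick S3 (covers 2 new) → pick S1 (covers 1 new). Total picks: 4.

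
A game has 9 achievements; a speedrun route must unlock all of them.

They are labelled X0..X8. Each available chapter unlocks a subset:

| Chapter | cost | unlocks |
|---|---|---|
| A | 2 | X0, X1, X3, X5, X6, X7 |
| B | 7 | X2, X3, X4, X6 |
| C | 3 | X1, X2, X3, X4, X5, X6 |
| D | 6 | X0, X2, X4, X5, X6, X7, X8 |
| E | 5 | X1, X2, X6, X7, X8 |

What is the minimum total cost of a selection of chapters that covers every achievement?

A, D together cover every achievement (A ∪ D = {X0, X1, X2, X3, X4, X5, X6, X7, X8}); total cost 2 + 6 = 8.
The greedy pick A, C, E costs 10; no covering selection beats 8.

8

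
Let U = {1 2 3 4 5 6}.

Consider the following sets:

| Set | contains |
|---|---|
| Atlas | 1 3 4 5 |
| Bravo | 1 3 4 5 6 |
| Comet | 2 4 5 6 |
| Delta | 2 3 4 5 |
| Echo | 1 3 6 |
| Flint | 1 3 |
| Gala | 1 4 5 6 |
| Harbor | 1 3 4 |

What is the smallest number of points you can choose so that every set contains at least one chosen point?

H = {1, 4} meets every set (each contains at least one member of H), and |H| = 2.
The sets Comet, Flint are pairwise disjoint, so any hitting set needs a separate point for each — at least 2. Hence 2 is optimal.

2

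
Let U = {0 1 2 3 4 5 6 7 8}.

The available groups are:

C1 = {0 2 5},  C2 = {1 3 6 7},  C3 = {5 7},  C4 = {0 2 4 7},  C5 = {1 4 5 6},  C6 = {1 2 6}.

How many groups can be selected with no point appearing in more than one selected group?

C3, C6 are pairwise disjoint (C3={5,7}; C6={1,2,6}).
Every remaining group overlaps one of these, and no 3 of the listed groups are pairwise disjoint, so 2 is the maximum.

2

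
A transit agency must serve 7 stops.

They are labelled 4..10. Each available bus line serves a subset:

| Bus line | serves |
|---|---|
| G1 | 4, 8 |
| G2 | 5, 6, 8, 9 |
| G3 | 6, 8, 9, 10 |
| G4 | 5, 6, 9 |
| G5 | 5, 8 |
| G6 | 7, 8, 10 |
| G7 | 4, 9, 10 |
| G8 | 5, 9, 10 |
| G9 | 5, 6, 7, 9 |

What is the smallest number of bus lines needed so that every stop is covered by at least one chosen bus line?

Take {G1, G3, G9}. Their union is {4, 5, 6, 7, 8, 9, 10}, which is all 7 stops.
No 2 of the 9 bus lines cover everything (all 36 combinations miss at least one stop), so 3 is optimal.

3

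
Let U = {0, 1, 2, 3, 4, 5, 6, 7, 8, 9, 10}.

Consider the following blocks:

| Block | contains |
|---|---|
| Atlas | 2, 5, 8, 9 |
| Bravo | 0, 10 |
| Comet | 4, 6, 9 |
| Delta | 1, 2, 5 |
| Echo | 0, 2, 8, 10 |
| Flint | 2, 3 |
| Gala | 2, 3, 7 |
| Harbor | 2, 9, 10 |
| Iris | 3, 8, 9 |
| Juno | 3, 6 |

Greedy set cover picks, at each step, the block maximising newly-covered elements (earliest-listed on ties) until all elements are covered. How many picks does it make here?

Greedy: pick Atlas (covers 4 new) → pick Bravo (covers 2 new) → pick Comet (covers 2 new) → pick Gala (covers 2 new) → pick Delta (covers 1 new). Total picks: 5.
(The true minimum cover uses only 4 blocks, so greedy is not optimal here.)

5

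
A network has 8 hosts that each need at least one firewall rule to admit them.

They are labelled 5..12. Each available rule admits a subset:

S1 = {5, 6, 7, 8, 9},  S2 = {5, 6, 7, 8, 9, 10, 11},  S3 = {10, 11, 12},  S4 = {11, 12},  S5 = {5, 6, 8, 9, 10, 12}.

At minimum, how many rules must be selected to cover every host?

Take {S2, S5}. Their union is {5, 6, 7, 8, 9, 10, 11, 12}, which is all 8 hosts.
No single rule has all 8 hosts (the largest, S2, has 7), so 2 is optimal.

2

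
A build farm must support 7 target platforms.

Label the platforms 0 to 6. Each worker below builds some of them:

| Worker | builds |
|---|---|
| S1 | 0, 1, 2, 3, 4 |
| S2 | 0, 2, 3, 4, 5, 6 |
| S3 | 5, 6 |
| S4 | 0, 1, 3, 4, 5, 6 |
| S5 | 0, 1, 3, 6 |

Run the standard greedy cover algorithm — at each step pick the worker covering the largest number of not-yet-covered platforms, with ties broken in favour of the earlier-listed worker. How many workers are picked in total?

2

Greedy: pick S2 (covers 6 new) → pick S1 (covers 1 new). Total picks: 2.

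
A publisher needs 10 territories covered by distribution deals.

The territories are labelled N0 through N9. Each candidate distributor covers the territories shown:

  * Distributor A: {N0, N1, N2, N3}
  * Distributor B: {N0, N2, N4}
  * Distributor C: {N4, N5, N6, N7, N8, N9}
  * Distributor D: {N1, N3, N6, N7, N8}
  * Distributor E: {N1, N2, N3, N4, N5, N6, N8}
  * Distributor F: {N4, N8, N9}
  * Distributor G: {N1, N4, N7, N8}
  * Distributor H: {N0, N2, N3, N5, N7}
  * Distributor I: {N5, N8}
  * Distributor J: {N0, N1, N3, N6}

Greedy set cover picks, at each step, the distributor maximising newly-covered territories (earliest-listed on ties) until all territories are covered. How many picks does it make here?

3

Greedy: pick E (covers 7 new) → pick C (covers 2 new) → pick A (covers 1 new). Total picks: 3.
(The true minimum cover uses only 2 distributors, so greedy is not optimal here.)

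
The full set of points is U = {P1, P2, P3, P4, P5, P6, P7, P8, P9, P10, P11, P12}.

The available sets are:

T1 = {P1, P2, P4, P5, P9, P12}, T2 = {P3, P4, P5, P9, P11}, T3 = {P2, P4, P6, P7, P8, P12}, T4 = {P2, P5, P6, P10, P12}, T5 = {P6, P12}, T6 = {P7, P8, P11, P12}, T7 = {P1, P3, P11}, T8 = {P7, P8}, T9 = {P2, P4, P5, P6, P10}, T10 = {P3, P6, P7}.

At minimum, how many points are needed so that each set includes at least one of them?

4

Take H = {P1, P6, P7, P11}. Each listed set contains at least one of these, so H is a hitting set of size 4.
No choice of 3 points meets every set, so 4 is the minimum.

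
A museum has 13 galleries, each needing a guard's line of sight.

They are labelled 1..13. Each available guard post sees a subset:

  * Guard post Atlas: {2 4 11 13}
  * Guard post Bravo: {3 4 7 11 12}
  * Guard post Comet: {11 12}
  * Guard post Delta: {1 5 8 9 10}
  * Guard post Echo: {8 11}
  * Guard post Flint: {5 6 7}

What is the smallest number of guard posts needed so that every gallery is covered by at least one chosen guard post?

Atlas and Bravo and Delta and Flint together: Atlas ∪ Bravo ∪ Delta ∪ Flint = {1, 2, 3, 4, 5, 6, 7, 8, 9, 10, 11, 12, 13} — every gallery is covered.
Only Flint contains 6, so Flint is forced; the remaining 10 galleries need at least 3 more guard posts (each remaining guard post adds at most 4) — so at least 4 guard posts are needed, and 4 is optimal.

4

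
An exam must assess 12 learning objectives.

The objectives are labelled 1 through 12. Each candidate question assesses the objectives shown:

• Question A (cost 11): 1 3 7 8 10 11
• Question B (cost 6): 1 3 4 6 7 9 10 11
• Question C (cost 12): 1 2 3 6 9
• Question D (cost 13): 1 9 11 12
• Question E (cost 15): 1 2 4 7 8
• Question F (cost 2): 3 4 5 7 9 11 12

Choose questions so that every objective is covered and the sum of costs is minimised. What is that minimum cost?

23

B, E, F together cover every objective (B ∪ E ∪ F = {1, 2, 3, 4, 5, 6, 7, 8, 9, 10, 11, 12}); total cost 6 + 15 + 2 = 23.
No covering selection has total cost below 23.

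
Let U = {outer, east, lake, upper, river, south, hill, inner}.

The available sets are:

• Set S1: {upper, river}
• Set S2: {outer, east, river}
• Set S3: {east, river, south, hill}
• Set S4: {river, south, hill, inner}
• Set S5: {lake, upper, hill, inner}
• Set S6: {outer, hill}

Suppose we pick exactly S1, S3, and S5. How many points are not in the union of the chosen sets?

1

Union of S1, S3, S5 = {east, lake, upper, river, south, hill, inner}.
Not covered: outer — 1 point.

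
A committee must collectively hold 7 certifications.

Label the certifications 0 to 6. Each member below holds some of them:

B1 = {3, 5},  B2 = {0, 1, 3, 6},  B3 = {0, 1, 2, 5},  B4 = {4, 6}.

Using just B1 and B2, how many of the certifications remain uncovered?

2

Union of B1, B2 = {0, 1, 3, 5, 6}.
Not covered: 2, 4 — 2 certifications.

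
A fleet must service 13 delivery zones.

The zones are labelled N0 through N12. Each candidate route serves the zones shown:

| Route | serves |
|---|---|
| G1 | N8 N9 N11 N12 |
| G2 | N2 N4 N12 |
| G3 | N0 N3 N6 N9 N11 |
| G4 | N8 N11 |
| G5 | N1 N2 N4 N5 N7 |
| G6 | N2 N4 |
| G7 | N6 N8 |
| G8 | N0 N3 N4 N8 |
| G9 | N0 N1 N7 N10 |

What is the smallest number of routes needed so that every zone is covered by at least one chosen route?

4

Take {G1, G3, G5, G9}. Their union is {N0, N1, N2, N3, N4, N5, N6, N7, N8, N9, N10, N11, N12}, which is all 13 zones.
Only G9 contains N10, so G9 is forced; the remaining 9 zones need at least 3 more routes (each remaining route adds at most 4) — so at least 4 routes are needed, and 4 is optimal.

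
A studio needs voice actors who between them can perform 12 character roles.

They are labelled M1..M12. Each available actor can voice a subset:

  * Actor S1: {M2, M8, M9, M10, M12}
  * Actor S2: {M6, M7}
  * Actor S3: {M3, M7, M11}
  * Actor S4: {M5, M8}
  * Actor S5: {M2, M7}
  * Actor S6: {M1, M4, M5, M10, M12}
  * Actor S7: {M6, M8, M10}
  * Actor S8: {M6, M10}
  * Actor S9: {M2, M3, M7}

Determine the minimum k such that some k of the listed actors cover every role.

S1 and S2 and S3 and S6 together: S1 ∪ S2 ∪ S3 ∪ S6 = {M1, M2, M3, M4, M5, M6, M7, M8, M9, M10, M11, M12} — every role is covered.
Only S6 contains M1, so S6 is forced; the remaining 7 roles need at least 3 more actors (each remaining actor adds at most 3) — so at least 4 actors are needed, and 4 is optimal.

4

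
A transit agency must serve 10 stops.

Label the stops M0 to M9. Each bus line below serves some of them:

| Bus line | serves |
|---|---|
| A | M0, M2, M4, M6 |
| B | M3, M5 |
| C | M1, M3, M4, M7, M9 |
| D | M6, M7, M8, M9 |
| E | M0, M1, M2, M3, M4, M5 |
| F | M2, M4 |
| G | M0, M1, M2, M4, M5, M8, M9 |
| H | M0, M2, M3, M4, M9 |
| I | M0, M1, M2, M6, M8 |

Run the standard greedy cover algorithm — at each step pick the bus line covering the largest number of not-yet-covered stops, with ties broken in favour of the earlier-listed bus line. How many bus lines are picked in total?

Greedy: pick G (covers 7 new) → pick C (covers 2 new) → pick A (covers 1 new). Total picks: 3.
(The true minimum cover uses only 2 bus lines, so greedy is not optimal here.)

3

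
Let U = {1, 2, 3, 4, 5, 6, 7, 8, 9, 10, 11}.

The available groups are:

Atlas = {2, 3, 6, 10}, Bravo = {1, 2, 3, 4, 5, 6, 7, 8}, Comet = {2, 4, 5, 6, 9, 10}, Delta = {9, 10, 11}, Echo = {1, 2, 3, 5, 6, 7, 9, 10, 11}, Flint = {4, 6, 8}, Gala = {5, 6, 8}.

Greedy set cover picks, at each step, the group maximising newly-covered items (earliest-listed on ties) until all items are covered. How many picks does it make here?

2

Greedy: pick Echo (covers 9 new) → pick Bravo (covers 2 new). Total picks: 2.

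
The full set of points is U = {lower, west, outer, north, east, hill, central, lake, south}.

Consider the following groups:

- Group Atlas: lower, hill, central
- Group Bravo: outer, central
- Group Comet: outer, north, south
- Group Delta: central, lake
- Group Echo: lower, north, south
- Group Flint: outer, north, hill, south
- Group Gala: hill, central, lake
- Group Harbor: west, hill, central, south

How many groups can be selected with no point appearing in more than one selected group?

Bravo, Echo are pairwise disjoint (Bravo={outer,central}; Echo={lower,north,south}).
Every remaining group overlaps one of these, and no 3 of the listed groups are pairwise disjoint, so 2 is the maximum.

2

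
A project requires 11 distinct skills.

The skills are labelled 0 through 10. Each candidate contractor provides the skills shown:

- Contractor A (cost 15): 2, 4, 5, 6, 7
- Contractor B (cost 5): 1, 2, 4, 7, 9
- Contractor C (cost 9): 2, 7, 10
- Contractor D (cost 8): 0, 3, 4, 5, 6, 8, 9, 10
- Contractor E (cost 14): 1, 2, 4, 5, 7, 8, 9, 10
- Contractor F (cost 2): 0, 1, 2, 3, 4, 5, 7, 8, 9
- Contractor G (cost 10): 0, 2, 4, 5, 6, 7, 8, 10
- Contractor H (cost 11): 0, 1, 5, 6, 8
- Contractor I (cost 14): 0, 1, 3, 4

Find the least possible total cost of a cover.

10

D, F together cover every skill (D ∪ F = {0, 1, 2, 3, 4, 5, 6, 7, 8, 9, 10}); total cost 8 + 2 = 10.
No covering selection has total cost below 10.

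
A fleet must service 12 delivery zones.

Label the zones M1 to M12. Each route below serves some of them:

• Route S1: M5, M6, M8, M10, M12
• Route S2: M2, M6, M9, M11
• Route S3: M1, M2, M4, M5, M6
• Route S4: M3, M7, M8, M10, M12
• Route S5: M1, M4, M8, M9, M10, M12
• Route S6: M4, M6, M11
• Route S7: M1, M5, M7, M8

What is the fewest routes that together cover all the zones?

3

S2 and S3 and S4 together: S2 ∪ S3 ∪ S4 = {M1, M2, M3, M4, M5, M6, M7, M8, M9, M10, M11, M12} — every zone is covered.
Only S4 contains M3, so S4 is forced; the remaining 7 zones need at least 2 more routes (each remaining route adds at most 5) — so at least 3 routes are needed, and 3 is optimal.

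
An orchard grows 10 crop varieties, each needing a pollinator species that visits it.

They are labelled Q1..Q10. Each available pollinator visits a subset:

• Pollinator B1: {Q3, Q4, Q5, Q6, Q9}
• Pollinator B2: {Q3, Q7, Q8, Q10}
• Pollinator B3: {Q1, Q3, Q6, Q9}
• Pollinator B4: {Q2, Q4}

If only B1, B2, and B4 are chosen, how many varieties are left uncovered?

Union of B1, B2, B4 = {Q2, Q3, Q4, Q5, Q6, Q7, Q8, Q9, Q10}.
Not covered: Q1 — 1 variety.

1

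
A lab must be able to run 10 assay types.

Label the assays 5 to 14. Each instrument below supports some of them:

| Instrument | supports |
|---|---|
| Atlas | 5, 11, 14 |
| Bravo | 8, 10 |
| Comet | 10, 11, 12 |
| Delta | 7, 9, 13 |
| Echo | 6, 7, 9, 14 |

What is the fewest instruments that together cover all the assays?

Take {Atlas, Bravo, Comet, Delta, Echo}. Their union is {5, 6, 7, 8, 9, 10, 11, 12, 13, 14}, which is all 10 assays.
No 4 of the 5 instruments cover everything (all 5 combinations miss at least one assay), so 5 is optimal.

5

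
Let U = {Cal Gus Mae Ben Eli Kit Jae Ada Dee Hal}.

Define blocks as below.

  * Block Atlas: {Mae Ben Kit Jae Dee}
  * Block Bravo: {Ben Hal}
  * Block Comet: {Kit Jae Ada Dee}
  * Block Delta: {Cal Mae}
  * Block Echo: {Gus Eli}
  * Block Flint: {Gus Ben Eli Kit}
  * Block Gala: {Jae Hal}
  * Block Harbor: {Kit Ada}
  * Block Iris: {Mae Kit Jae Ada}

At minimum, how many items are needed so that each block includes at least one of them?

The 4 items {Mae, Eli, Ada, Hal} hit every block.
The blocks Delta, Echo, Gala, Harbor are pairwise disjoint, so any hitting set needs a separate item for each — at least 4. Hence 4 is optimal.

4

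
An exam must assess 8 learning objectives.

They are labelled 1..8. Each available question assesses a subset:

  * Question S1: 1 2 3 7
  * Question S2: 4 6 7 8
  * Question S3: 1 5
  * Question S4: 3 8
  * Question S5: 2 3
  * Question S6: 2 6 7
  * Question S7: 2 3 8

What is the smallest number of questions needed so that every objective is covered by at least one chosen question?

Take {S2, S3, S7}. Their union is {1, 2, 3, 4, 5, 6, 7, 8}, which is all 8 objectives.
Only S2 contains 4, so S2 is forced; the remaining 4 objectives need at least 2 more questions (each remaining question adds at most 3) — so at least 3 questions are needed, and 3 is optimal.

3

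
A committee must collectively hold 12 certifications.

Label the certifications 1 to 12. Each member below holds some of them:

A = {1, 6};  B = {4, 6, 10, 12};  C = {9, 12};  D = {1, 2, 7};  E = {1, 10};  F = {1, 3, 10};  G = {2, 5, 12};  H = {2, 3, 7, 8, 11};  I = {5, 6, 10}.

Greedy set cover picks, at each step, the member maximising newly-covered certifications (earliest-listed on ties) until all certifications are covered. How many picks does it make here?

5

Greedy: pick H (covers 5 new) → pick B (covers 4 new) → pick A (covers 1 new) → pick C (covers 1 new) → pick G (covers 1 new). Total picks: 5.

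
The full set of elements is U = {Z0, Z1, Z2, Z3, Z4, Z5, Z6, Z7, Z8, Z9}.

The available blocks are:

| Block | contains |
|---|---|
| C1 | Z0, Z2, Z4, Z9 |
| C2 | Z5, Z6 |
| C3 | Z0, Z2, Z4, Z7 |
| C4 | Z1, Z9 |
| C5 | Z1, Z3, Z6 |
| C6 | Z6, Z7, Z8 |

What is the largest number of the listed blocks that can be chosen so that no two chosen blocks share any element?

3

C2, C3, C4 are pairwise disjoint (C2={Z5,Z6}; C3={Z0,Z2,Z4,Z7}; C4={Z1,Z9}).
Every remaining block overlaps one of these, and no 4 of the listed blocks are pairwise disjoint, so 3 is the maximum.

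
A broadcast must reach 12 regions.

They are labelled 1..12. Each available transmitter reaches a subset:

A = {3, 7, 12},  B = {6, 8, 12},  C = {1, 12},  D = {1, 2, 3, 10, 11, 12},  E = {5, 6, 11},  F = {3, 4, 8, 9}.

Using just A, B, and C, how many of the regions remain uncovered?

Union of A, B, C = {1, 3, 6, 7, 8, 12}.
Not covered: 2, 4, 5, 9, 10, 11 — 6 regions.

6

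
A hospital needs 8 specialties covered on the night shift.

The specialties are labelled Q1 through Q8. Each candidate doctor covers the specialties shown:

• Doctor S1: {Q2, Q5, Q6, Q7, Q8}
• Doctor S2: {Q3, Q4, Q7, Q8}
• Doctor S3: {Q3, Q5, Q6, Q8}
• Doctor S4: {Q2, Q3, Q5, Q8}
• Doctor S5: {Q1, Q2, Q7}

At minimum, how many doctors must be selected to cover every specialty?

S2 and S3 and S5 together: S2 ∪ S3 ∪ S5 = {Q1, Q2, Q3, Q4, Q5, Q6, Q7, Q8} — every specialty is covered.
Only S5 contains Q1, so S5 is forced; the remaining 5 specialties need at least 2 more doctors (each remaining doctor adds at most 4) — so at least 3 doctors are needed, and 3 is optimal.

3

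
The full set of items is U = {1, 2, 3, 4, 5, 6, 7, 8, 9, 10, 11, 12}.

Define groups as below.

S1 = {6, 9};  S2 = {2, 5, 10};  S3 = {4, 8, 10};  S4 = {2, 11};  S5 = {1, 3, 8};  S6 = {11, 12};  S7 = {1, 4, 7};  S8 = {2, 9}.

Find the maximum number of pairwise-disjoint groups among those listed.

4

S1, S2, S6, S7 are pairwise disjoint (S1={6,9}; S2={2,5,10}; S6={11,12}; S7={1,4,7}).
Every remaining group overlaps one of these, and no 5 of the listed groups are pairwise disjoint, so 4 is the maximum.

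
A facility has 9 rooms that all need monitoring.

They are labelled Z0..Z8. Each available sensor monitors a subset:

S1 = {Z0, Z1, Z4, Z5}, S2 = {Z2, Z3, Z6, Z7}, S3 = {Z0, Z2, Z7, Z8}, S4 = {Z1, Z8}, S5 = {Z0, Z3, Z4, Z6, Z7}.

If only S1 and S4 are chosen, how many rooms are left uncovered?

4

Union of S1, S4 = {Z0, Z1, Z4, Z5, Z8}.
Not covered: Z2, Z3, Z6, Z7 — 4 rooms.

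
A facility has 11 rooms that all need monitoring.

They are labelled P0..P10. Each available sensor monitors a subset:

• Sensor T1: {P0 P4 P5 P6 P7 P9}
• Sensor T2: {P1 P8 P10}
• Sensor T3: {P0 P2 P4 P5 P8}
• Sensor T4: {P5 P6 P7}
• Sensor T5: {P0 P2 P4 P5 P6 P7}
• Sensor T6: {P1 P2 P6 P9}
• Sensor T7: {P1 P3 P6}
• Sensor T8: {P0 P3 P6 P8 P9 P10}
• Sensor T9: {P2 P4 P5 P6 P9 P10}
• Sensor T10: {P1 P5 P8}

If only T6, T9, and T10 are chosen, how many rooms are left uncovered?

Union of T6, T9, T10 = {P1, P2, P4, P5, P6, P8, P9, P10}.
Not covered: P0, P3, P7 — 3 rooms.

3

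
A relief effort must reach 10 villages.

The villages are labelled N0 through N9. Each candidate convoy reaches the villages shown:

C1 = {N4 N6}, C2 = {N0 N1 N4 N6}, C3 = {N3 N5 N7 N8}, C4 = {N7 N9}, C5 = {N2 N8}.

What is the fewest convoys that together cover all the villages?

Take {C2, C3, C4, C5}. Their union is {N0, N1, N2, N3, N4, N5, N6, N7, N8, N9}, which is all 10 villages.
No 3 of the 5 convoys cover everything (all 10 combinations miss at least one village), so 4 is optimal.

4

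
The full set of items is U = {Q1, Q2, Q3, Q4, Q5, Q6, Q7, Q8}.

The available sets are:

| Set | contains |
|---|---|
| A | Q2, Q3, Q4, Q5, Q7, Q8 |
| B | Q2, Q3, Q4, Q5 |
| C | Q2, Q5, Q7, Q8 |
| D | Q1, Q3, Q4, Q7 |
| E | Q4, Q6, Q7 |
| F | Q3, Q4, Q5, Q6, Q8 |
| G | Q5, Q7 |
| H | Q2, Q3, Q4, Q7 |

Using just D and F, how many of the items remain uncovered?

1

Union of D, F = {Q1, Q3, Q4, Q5, Q6, Q7, Q8}.
Not covered: Q2 — 1 item.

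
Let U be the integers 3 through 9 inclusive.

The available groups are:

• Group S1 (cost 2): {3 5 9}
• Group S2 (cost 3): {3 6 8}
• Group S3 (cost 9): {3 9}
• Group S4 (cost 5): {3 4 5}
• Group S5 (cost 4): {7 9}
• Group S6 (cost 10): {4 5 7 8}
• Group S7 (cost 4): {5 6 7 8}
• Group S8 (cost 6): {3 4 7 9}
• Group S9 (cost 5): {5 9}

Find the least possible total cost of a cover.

10

S7, S8 together cover every element (S7 ∪ S8 = {3, 4, 5, 6, 7, 8, 9}); total cost 4 + 6 = 10.
The greedy pick S1, S7, S4 costs 11; no covering selection beats 10.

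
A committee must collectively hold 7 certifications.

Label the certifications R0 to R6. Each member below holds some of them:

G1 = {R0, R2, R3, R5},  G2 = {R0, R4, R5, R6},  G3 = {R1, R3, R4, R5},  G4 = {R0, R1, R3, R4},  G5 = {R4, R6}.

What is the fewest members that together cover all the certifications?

3

Take {G1, G3, G5}. Their union is {R0, R1, R2, R3, R4, R5, R6}, which is all 7 certifications.
Only G1 contains R2, so G1 is forced; the remaining 3 certifications need at least 2 more members (each remaining member adds at most 2) — so at least 3 members are needed, and 3 is optimal.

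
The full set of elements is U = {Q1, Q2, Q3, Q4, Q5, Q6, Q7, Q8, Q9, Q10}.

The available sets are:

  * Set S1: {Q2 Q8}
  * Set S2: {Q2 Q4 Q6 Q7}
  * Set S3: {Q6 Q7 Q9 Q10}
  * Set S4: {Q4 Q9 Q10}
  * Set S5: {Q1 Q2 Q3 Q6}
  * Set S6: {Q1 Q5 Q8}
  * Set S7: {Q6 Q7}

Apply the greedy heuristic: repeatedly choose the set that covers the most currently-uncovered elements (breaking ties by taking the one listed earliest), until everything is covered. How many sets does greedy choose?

4

Greedy: pick S2 (covers 4 new) → pick S6 (covers 3 new) → pick S3 (covers 2 new) → pick S5 (covers 1 new). Total picks: 4.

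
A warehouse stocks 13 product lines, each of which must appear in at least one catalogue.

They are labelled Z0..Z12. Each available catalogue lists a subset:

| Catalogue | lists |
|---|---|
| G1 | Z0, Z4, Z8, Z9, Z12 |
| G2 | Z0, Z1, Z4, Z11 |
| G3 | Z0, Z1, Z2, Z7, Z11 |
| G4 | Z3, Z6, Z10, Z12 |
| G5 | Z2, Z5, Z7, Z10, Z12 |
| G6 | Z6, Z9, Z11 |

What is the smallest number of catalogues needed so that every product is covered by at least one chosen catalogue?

4

G1 and G2 and G4 and G5 together: G1 ∪ G2 ∪ G4 ∪ G5 = {Z0, Z1, Z2, Z3, Z4, Z5, Z6, Z7, Z8, Z9, Z10, Z11, Z12} — every product is covered.
No 3 of the 6 catalogues cover everything (all 20 combinations miss at least one product), so 4 is optimal.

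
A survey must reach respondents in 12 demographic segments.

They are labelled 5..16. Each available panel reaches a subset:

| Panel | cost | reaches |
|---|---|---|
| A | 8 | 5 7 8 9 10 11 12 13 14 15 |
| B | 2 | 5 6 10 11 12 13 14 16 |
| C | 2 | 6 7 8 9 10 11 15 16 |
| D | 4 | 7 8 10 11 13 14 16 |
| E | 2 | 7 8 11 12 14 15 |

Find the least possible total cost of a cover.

4

B, C together cover every segment (B ∪ C = {5, 6, 7, 8, 9, 10, 11, 12, 13, 14, 15, 16}); total cost 2 + 2 = 4.
No covering selection has total cost below 4.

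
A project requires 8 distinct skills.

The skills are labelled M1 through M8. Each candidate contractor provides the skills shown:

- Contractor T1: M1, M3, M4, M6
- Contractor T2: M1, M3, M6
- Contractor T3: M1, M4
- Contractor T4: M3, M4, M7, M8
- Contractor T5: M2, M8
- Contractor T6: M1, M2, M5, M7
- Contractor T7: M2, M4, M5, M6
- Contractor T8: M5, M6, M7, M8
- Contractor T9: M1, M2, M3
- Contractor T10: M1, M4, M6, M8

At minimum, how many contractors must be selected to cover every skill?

T2 and T4 and T6 together: T2 ∪ T4 ∪ T6 = {M1, M2, M3, M4, M5, M6, M7, M8} — every skill is covered.
No 2 of the 10 contractors cover everything (all 45 combinations miss at least one skill), so 3 is optimal.

3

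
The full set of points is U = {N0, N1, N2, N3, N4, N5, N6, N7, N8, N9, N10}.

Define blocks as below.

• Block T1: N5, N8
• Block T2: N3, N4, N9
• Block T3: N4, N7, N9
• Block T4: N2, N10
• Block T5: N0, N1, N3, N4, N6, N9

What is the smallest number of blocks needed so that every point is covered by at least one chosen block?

T1, T3, T4, and T5 cover everything between them: the union {N0, N1, N2, N3, N4, N5, N6, N7, N8, N9, N10} is all of U.
Only T5 contains N0, so T5 is forced; the remaining 5 points need at least 3 more blocks (each remaining block adds at most 2) — so at least 4 blocks are needed, and 4 is optimal.

4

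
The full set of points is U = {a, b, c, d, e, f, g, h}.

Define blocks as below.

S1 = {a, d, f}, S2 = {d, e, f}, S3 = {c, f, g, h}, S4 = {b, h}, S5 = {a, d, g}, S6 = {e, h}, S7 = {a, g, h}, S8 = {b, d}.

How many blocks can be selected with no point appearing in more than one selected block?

2

S3, S8 are pairwise disjoint (S3={c,f,g,h}; S8={b,d}).
Every remaining block overlaps one of these, and no 3 of the listed blocks are pairwise disjoint, so 2 is the maximum.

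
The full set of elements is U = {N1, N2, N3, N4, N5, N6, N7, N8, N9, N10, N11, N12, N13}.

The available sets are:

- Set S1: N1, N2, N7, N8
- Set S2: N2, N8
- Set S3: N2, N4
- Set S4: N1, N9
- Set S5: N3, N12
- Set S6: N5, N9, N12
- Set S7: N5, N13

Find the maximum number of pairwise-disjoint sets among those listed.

4

S3, S4, S5, S7 are pairwise disjoint (S3={N2,N4}; S4={N1,N9}; S5={N3,N12}; S7={N5,N13}).
Every remaining set overlaps one of these, and no 5 of the listed sets are pairwise disjoint, so 4 is the maximum.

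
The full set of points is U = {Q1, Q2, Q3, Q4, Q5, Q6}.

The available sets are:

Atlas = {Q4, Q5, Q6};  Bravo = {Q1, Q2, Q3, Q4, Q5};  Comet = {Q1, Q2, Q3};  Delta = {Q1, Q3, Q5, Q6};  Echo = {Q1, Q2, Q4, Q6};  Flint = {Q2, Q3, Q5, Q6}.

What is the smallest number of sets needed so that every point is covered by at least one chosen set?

2

Delta and Echo cover everything between them: the union {Q1, Q2, Q3, Q4, Q5, Q6} is all of U.
No single set has all 6 points (the largest, Bravo, has 5), so 2 is optimal.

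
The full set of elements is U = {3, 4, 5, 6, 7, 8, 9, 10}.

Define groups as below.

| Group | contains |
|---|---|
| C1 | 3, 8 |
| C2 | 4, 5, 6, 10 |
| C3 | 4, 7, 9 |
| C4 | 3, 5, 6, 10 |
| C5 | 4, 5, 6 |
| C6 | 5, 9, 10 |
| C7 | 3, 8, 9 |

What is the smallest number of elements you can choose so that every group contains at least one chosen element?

3

The 3 elements {3, 4, 10} hit every group.
No choice of 2 elements meets every group, so 3 is the minimum.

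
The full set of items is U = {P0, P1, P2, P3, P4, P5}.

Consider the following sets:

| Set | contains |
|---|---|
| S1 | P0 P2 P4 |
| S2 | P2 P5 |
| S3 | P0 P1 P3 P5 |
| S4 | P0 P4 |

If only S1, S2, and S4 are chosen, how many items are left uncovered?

2

Union of S1, S2, S4 = {P0, P2, P4, P5}.
Not covered: P1, P3 — 2 items.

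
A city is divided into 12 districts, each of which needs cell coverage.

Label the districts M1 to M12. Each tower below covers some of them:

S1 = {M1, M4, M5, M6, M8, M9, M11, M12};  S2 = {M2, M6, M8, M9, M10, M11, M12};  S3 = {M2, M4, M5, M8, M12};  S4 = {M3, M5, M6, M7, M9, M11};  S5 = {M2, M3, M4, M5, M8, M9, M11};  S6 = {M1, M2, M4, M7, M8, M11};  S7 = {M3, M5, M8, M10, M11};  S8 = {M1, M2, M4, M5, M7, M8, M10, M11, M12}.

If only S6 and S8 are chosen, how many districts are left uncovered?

Union of S6, S8 = {M1, M2, M4, M5, M7, M8, M10, M11, M12}.
Not covered: M3, M6, M9 — 3 districts.

3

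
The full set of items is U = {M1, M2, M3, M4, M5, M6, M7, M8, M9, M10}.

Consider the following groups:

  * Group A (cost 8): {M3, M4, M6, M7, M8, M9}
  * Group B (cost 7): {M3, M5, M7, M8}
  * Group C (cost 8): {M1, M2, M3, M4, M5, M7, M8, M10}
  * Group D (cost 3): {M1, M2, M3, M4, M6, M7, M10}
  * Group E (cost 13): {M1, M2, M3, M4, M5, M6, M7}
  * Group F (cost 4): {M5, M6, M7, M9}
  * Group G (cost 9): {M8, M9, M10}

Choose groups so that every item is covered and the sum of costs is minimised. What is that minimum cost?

C, F together cover every item (C ∪ F = {M1, M2, M3, M4, M5, M6, M7, M8, M9, M10}); total cost 8 + 4 = 12.
The greedy pick D, F, B costs 14; no covering selection beats 12.

12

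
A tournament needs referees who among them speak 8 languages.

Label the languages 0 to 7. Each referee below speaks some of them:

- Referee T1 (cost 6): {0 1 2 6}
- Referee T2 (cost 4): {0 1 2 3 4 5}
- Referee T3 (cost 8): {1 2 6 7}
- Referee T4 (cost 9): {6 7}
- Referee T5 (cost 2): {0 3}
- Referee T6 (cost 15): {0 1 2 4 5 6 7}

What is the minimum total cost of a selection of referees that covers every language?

12

T2, T3 together cover every language (T2 ∪ T3 = {0, 1, 2, 3, 4, 5, 6, 7}); total cost 4 + 8 = 12.
No covering selection has total cost below 12.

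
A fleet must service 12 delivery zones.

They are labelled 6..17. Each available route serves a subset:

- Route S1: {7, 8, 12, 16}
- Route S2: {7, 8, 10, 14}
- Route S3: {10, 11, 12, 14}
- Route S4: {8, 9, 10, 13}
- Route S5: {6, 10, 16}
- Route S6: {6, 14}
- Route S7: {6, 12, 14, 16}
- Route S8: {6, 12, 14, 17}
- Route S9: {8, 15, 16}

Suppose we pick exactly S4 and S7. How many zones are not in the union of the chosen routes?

Union of S4, S7 = {6, 8, 9, 10, 12, 13, 14, 16}.
Not covered: 7, 11, 15, 17 — 4 zones.

4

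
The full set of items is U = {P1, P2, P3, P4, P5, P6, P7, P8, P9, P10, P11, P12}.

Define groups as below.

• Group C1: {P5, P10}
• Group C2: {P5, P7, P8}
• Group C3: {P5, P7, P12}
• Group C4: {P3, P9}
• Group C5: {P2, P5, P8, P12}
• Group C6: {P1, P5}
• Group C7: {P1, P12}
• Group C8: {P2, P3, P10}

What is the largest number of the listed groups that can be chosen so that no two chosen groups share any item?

3

C2, C7, C8 are pairwise disjoint (C2={P5,P7,P8}; C7={P1,P12}; C8={P2,P3,P10}).
Every remaining group overlaps one of these, and no 4 of the listed groups are pairwise disjoint, so 3 is the maximum.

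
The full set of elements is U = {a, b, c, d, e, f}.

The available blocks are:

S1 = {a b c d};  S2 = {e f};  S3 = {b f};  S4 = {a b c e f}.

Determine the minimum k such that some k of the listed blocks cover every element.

2

S1 and S2 cover everything between them: the union {a, b, c, d, e, f} is all of U.
No single block has all 6 elements (the largest, S4, has 5), so 2 is optimal.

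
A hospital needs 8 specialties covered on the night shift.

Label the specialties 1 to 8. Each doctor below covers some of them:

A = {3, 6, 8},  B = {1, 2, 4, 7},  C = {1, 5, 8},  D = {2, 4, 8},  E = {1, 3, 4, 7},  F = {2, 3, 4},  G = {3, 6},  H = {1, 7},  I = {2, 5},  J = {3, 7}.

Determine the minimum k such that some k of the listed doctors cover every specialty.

3

A and E and I together: A ∪ E ∪ I = {1, 2, 3, 4, 5, 6, 7, 8} — every specialty is covered.
No 2 of the 10 doctors cover everything (all 45 combinations miss at least one specialty), so 3 is optimal.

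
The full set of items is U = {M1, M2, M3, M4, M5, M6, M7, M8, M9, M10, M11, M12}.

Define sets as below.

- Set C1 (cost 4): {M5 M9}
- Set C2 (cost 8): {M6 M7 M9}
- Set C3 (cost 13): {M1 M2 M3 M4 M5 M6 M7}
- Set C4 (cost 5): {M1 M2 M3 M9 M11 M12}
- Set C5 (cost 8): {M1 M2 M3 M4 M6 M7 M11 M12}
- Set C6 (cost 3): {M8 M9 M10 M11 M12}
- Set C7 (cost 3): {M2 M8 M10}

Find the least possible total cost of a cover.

15

C1, C5, C7 together cover every item (C1 ∪ C5 ∪ C7 = {M1, M2, M3, M4, M5, M6, M7, M8, M9, M10, M11, M12}); total cost 4 + 8 + 3 = 15.
No covering selection has total cost below 15.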